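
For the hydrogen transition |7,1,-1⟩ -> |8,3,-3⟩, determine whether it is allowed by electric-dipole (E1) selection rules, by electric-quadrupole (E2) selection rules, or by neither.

Δl = 3 − 1 = +2; l_i + l_f = 4.
Δm_l = -2.
E1 (Δl = ±1, |Δm_l| ≤ 1): not satisfied.
E2 (Δl = 0,±2, l_i+l_f ≥ 2, |Δm_l| ≤ 2): satisfied.

E2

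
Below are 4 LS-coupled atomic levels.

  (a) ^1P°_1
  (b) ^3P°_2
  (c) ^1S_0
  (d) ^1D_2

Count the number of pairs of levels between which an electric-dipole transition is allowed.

2

(a)–(b): forbidden (parity, ΔS).
(a)–(c): allowed.
(a)–(d): allowed.
(b)–(c): forbidden (ΔS, ΔJ).
(b)–(d): forbidden (ΔS).
(c)–(d): forbidden (parity, ΔL, ΔJ).
Allowed pairs: 2 of 6.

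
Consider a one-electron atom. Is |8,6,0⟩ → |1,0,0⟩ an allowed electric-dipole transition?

l: 6 → 0 (Δl = -6). Δl = ±1 fails.
Δm_l = 0 − (0) = +0. E1 requires Δm_l = 0, ±1: ok.
The transition is electric-dipole forbidden.

forbidden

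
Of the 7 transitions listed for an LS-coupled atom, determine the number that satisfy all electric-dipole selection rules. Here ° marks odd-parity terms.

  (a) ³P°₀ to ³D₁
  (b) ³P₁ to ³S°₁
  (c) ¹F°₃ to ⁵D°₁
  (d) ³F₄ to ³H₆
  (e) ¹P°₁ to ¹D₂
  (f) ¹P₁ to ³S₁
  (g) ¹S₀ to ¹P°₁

4

(a) allowed
(b) allowed
(c) forbidden (parity, ΔS, ΔJ fail)
(d) forbidden (parity, ΔL, ΔJ fail)
(e) allowed
(f) forbidden (parity, ΔS fail)
(g) allowed
Total allowed: 4 of 7.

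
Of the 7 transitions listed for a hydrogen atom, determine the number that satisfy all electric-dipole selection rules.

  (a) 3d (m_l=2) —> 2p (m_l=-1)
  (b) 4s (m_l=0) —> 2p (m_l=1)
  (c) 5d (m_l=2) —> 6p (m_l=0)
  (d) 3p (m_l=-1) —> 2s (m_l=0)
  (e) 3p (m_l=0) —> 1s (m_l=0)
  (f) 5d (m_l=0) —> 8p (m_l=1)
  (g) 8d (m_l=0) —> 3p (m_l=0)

5

(a) forbidden — Δm_l = -3 (E1 requires Δm_l = 0, ±1)
(b) allowed
(c) forbidden — Δm_l = -2 (E1 requires Δm_l = 0, ±1)
(d) allowed
(e) allowed
(f) allowed
(g) allowed
Total allowed: 5 of 7.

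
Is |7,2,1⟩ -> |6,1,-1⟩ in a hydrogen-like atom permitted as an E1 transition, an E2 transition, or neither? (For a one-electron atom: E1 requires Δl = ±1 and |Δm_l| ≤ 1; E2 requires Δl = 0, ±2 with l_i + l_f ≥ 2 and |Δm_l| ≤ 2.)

Δl = 1 − 2 = -1; l_i + l_f = 3.
Δm_l = -2.
E1 (Δl = ±1, |Δm_l| ≤ 1): not satisfied.
E2 (Δl = 0,±2, l_i+l_f ≥ 2, |Δm_l| ≤ 2): not satisfied.

neither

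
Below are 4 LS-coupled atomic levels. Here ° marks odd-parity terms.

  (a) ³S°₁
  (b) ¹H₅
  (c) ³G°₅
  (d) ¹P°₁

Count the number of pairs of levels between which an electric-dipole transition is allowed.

0

(a)–(b): forbidden (ΔS, ΔL, ΔJ).
(a)–(c): forbidden (parity, ΔL, ΔJ).
(a)–(d): forbidden (parity, ΔS).
(b)–(c): forbidden (ΔS).
(b)–(d): forbidden (ΔL, ΔJ).
(c)–(d): forbidden (parity, ΔS, ΔL, ΔJ).
Allowed pairs: 0 of 6.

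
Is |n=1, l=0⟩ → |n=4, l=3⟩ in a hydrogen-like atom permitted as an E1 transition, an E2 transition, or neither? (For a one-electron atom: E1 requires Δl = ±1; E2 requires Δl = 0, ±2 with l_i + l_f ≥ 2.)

Δl = 3 − 0 = +3; l_i + l_f = 3.
E1 (Δl = ±1): not satisfied.
E2 (Δl = 0,±2, l_i+l_f ≥ 2): not satisfied.

neither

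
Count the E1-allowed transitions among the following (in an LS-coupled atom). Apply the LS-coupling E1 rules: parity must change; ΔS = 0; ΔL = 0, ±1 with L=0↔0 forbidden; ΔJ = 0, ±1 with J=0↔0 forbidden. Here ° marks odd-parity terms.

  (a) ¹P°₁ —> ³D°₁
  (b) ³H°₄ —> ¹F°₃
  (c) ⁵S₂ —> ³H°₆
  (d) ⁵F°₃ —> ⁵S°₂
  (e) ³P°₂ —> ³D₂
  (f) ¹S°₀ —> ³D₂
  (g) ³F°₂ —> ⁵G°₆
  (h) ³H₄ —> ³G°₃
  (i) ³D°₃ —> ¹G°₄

2

(a) forbidden (parity, ΔS fail)
(b) forbidden (parity, ΔS, ΔL fail)
(c) forbidden (ΔS, ΔL, ΔJ fail)
(d) forbidden (parity, ΔL fail)
(e) allowed
(f) forbidden (ΔS, ΔL, ΔJ fail)
(g) forbidden (parity, ΔS, ΔJ fail)
(h) allowed
(i) forbidden (parity, ΔS, ΔL fail)
Total allowed: 2 of 9.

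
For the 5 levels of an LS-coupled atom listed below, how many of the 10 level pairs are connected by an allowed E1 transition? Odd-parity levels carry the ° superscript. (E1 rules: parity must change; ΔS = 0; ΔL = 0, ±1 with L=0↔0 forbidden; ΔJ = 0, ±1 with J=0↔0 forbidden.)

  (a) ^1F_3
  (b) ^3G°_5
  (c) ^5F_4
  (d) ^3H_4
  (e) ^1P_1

1

(a)–(b): forbidden (ΔS, ΔJ).
(a)–(c): forbidden (parity, ΔS).
(a)–(d): forbidden (parity, ΔS, ΔL).
(a)–(e): forbidden (parity, ΔL, ΔJ).
(b)–(c): forbidden (ΔS).
(b)–(d): allowed.
(b)–(e): forbidden (ΔS, ΔL, ΔJ).
(c)–(d): forbidden (parity, ΔS, ΔL).
(c)–(e): forbidden (parity, ΔS, ΔL, ΔJ).
(d)–(e): forbidden (parity, ΔS, ΔL, ΔJ).
Allowed pairs: 1 of 10.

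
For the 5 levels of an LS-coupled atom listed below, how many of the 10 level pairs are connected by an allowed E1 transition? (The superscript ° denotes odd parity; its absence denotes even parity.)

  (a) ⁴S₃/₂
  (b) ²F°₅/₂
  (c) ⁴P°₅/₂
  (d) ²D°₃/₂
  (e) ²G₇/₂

2

(a)–(b): forbidden (ΔS, ΔL).
(a)–(c): allowed.
(a)–(d): forbidden (ΔS, ΔL).
(a)–(e): forbidden (parity, ΔS, ΔL, ΔJ).
(b)–(c): forbidden (parity, ΔS, ΔL).
(b)–(d): forbidden (parity).
(b)–(e): allowed.
(c)–(d): forbidden (parity, ΔS).
(c)–(e): forbidden (ΔS, ΔL).
(d)–(e): forbidden (ΔL, ΔJ).
Allowed pairs: 2 of 10.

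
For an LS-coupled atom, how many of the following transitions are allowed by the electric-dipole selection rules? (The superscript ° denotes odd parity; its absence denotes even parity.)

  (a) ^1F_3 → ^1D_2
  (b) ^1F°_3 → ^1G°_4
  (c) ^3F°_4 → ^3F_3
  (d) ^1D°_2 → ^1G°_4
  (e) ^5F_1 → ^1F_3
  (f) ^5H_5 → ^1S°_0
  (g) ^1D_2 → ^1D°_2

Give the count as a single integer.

2

(a) forbidden (parity fails)
(b) forbidden (parity fails)
(c) allowed
(d) forbidden (parity, ΔL, ΔJ fail)
(e) forbidden (parity, ΔS, ΔJ fail)
(f) forbidden (ΔS, ΔL, ΔJ fail)
(g) allowed
Total allowed: 2 of 7.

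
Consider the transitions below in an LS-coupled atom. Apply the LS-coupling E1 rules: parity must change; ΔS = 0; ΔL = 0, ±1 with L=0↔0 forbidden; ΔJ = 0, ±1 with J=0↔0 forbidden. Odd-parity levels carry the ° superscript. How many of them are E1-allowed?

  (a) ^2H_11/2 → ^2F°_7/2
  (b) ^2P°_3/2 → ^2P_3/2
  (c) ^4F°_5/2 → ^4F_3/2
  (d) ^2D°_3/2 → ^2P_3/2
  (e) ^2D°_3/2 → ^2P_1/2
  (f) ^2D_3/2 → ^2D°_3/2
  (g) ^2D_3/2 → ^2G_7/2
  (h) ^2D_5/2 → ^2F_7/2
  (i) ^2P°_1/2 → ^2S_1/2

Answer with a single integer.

(a) forbidden (ΔL, ΔJ fail)
(b) allowed
(c) allowed
(d) allowed
(e) allowed
(f) allowed
(g) forbidden (parity, ΔL, ΔJ fail)
(h) forbidden (parity fails)
(i) allowed
Total allowed: 6 of 9.

6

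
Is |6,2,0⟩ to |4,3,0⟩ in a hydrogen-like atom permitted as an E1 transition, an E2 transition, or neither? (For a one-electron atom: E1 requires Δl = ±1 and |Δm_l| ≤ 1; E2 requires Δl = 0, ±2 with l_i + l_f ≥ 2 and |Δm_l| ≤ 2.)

Δl = 3 − 2 = +1; l_i + l_f = 5.
Δm_l = +0.
E1 (Δl = ±1, |Δm_l| ≤ 1): satisfied.
E2 (Δl = 0,±2, l_i+l_f ≥ 2, |Δm_l| ≤ 2): not satisfied.

E1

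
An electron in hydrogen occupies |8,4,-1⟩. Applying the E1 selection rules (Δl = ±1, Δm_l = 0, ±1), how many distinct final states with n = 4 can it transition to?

3

E1 requires Δl = ±1, so l_f ∈ {3, 5}; with 0 ≤ l_f ≤ n_f−1 = 3, the allowed l_f values are {3}.
For l_f = 3: m_f ∈ {m_i−1, m_i, m_i+1} ∩ [−3, 3] = {-2, -1, 0} → 3 states.
Total: 3.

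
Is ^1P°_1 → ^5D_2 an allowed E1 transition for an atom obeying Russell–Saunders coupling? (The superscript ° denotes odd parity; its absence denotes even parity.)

Initial level: S=0, L=1, J=1, parity odd. Final level: S=2, L=2, J=2, parity even.
ΔL = 0, ±1 (not L=0↔0): L: 1 → 2, ΔL = +1 — ok.
ΔS = 0: S: 0 → 2 — fails.
ΔJ = 0, ±1 (not J=0↔0): J: 1 → 2, ΔJ = +1 — ok.
Parity must change: odd → even — ok.
Rule(s) violated: ΔS.

forbidden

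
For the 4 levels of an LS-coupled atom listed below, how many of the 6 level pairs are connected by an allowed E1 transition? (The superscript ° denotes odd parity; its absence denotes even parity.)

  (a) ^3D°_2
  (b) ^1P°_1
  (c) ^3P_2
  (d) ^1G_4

(a)–(b): forbidden (parity, ΔS).
(a)–(c): allowed.
(a)–(d): forbidden (ΔS, ΔL, ΔJ).
(b)–(c): forbidden (ΔS).
(b)–(d): forbidden (ΔL, ΔJ).
(c)–(d): forbidden (parity, ΔS, ΔL, ΔJ).
Allowed pairs: 1 of 6.

1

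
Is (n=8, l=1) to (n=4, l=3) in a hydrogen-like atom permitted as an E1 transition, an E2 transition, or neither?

E2

Δl = 3 − 1 = +2; l_i + l_f = 4.
E1 (Δl = ±1): not satisfied.
E2 (Δl = 0,±2, l_i+l_f ≥ 2): satisfied.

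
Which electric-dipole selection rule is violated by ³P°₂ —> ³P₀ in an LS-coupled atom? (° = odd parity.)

Initial level: S=1, L=1, J=2, parity odd. Final level: S=1, L=1, J=0, parity even.
Parity must change: odd → even — ✓.
ΔS = 0: S: 1 → 1 — ✓.
ΔL = 0, ±1 (not L=0↔0): L: 1 → 1, ΔL = +0 — ✓.
ΔJ = 0, ±1 (not J=0↔0): J: 2 → 0, ΔJ = -2 — ✗.

the ΔJ = 0, ±1 rule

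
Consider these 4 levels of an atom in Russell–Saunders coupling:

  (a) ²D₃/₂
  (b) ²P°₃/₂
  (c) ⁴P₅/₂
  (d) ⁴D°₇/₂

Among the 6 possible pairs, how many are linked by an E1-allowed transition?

(a)–(b): allowed.
(a)–(c): forbidden (parity, ΔS).
(a)–(d): forbidden (ΔS, ΔJ).
(b)–(c): forbidden (ΔS).
(b)–(d): forbidden (parity, ΔS, ΔJ).
(c)–(d): allowed.
Allowed pairs: 2 of 6.

2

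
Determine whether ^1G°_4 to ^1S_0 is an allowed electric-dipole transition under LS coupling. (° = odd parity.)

forbidden

Initial level: S=0, L=4, J=4, parity odd. Final level: S=0, L=0, J=0, parity even.
Parity must change: odd → even — ✓.
ΔS = 0: S: 0 → 0 — ✓.
ΔL = 0, ±1 (not L=0↔0): L: 4 → 0, ΔL = -4 — ✗.
ΔJ = 0, ±1 (not J=0↔0): J: 4 → 0, ΔJ = -4 — ✗.
Rule(s) violated: ΔL, ΔJ.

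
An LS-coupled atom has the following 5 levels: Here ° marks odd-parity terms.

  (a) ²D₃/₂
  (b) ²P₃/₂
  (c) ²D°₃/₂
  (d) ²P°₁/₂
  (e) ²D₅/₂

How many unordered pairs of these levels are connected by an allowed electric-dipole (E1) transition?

5

(a)–(b): forbidden (parity).
(a)–(c): allowed.
(a)–(d): allowed.
(a)–(e): forbidden (parity).
(b)–(c): allowed.
(b)–(d): allowed.
(b)–(e): forbidden (parity).
(c)–(d): forbidden (parity).
(c)–(e): allowed.
(d)–(e): forbidden (ΔJ).
Allowed pairs: 5 of 10.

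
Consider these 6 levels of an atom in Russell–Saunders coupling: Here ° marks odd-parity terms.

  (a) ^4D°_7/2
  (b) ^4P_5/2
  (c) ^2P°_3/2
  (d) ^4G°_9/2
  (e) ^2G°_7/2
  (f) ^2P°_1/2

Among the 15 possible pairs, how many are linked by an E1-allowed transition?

(a)–(b): allowed.
(a)–(c): forbidden (parity, ΔS, ΔJ).
(a)–(d): forbidden (parity, ΔL).
(a)–(e): forbidden (parity, ΔS, ΔL).
(a)–(f): forbidden (parity, ΔS, ΔJ).
(b)–(c): forbidden (ΔS).
(b)–(d): forbidden (ΔL, ΔJ).
(b)–(e): forbidden (ΔS, ΔL).
(b)–(f): forbidden (ΔS, ΔJ).
(c)–(d): forbidden (parity, ΔS, ΔL, ΔJ).
(c)–(e): forbidden (parity, ΔL, ΔJ).
(c)–(f): forbidden (parity).
(d)–(e): forbidden (parity, ΔS).
(d)–(f): forbidden (parity, ΔS, ΔL, ΔJ).
(e)–(f): forbidden (parity, ΔL, ΔJ).
Allowed pairs: 1 of 15.

1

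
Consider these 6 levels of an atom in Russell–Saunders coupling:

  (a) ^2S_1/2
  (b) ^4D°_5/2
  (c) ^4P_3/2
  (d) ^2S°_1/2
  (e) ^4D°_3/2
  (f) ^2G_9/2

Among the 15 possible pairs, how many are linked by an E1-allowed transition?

(a)–(b): forbidden (ΔS, ΔL, ΔJ).
(a)–(c): forbidden (parity, ΔS).
(a)–(d): forbidden (ΔL).
(a)–(e): forbidden (ΔS, ΔL).
(a)–(f): forbidden (parity, ΔL, ΔJ).
(b)–(c): allowed.
(b)–(d): forbidden (parity, ΔS, ΔL, ΔJ).
(b)–(e): forbidden (parity).
(b)–(f): forbidden (ΔS, ΔL, ΔJ).
(c)–(d): forbidden (ΔS).
(c)–(e): allowed.
(c)–(f): forbidden (parity, ΔS, ΔL, ΔJ).
(d)–(e): forbidden (parity, ΔS, ΔL).
(d)–(f): forbidden (ΔL, ΔJ).
(e)–(f): forbidden (ΔS, ΔL, ΔJ).
Allowed pairs: 2 of 15.

2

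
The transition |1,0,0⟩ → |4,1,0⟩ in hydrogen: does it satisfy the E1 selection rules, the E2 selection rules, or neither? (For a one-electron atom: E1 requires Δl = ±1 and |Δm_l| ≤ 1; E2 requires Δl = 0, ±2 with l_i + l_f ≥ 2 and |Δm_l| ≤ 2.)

E1

Δl = 1 − 0 = +1; l_i + l_f = 1.
Δm_l = +0.
E1 (Δl = ±1, |Δm_l| ≤ 1): satisfied.
E2 (Δl = 0,±2, l_i+l_f ≥ 2, |Δm_l| ≤ 2): not satisfied.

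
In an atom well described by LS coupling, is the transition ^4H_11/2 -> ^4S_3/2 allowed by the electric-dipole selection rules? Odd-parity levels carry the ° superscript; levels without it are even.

forbidden

Initial level: S=3/2, L=5, J=11/2, parity even. Final level: S=3/2, L=0, J=3/2, parity even.
Parity must change: even → even — violated.
ΔS = 0: S: 3/2 → 3/2 — satisfied.
ΔL = 0, ±1 (not L=0↔0): L: 5 → 0, ΔL = -5 — violated.
ΔJ = 0, ±1 (not J=0↔0): J: 11/2 → 3/2, ΔJ = -4 — violated.
Rule(s) violated: parity, ΔL, ΔJ.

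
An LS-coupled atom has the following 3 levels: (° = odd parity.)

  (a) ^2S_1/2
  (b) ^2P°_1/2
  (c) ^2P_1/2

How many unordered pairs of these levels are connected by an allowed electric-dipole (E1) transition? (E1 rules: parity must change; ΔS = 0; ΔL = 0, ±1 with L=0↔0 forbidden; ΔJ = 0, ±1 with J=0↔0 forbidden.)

(a)–(b): allowed.
(a)–(c): forbidden (parity).
(b)–(c): allowed.
Allowed pairs: 2 of 3.

2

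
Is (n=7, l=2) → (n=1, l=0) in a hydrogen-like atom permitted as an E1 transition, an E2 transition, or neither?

Δl = 0 − 2 = -2; l_i + l_f = 2.
E1 (Δl = ±1): not satisfied.
E2 (Δl = 0,±2, l_i+l_f ≥ 2): satisfied.

E2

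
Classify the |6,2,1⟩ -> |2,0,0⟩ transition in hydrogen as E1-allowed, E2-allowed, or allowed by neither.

Δl = 0 − 2 = -2; l_i + l_f = 2.
Δm_l = -1.
E1 (Δl = ±1, |Δm_l| ≤ 1): not satisfied.
E2 (Δl = 0,±2, l_i+l_f ≥ 2, |Δm_l| ≤ 2): satisfied.

E2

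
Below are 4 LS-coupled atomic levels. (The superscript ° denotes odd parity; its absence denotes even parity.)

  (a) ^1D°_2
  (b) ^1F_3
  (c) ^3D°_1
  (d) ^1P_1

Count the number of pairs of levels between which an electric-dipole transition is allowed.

(a)–(b): allowed.
(a)–(c): forbidden (parity, ΔS).
(a)–(d): allowed.
(b)–(c): forbidden (ΔS, ΔJ).
(b)–(d): forbidden (parity, ΔL, ΔJ).
(c)–(d): forbidden (ΔS).
Allowed pairs: 2 of 6.

2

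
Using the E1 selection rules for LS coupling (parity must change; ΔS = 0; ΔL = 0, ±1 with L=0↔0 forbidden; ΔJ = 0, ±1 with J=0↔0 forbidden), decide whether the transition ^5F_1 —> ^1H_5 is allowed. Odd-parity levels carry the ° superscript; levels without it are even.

Initial level: S=2, L=3, J=1, parity even. Final level: S=0, L=5, J=5, parity even.
ΔJ = 0, ±1 (not J=0↔0): J: 1 → 5, ΔJ = +4 — fails.
Parity must change: even → even — fails.
ΔS = 0: S: 2 → 0 — fails.
ΔL = 0, ±1 (not L=0↔0): L: 3 → 5, ΔL = +2 — fails.
Rule(s) violated: parity, ΔS, ΔL, ΔJ.

forbidden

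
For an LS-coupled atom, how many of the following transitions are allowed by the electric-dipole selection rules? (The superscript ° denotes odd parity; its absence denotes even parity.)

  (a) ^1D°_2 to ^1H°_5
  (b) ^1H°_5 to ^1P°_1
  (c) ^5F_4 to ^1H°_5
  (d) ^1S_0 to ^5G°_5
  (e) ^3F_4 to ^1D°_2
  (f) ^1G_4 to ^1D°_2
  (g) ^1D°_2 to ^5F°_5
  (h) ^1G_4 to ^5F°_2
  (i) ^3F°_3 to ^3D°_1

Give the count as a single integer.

0

(a) forbidden (parity, ΔL, ΔJ fail)
(b) forbidden (parity, ΔL, ΔJ fail)
(c) forbidden (ΔS, ΔL fail)
(d) forbidden (ΔS, ΔL, ΔJ fail)
(e) forbidden (ΔS, ΔJ fail)
(f) forbidden (ΔL, ΔJ fail)
(g) forbidden (parity, ΔS, ΔJ fail)
(h) forbidden (ΔS, ΔJ fail)
(i) forbidden (parity, ΔJ fail)
Total allowed: 0 of 9.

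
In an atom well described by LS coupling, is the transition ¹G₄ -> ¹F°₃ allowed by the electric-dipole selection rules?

ΔS = 0: S: 0 → 0 — ✓.
ΔL = 0, ±1 (not L=0↔0): L: 4 → 3, ΔL = -1 — ✓.
Parity must change: even → odd — ✓.
ΔJ = 0, ±1 (not J=0↔0): J: 4 → 3, ΔJ = -1 — ✓.
All four E1 rules are satisfied.

allowed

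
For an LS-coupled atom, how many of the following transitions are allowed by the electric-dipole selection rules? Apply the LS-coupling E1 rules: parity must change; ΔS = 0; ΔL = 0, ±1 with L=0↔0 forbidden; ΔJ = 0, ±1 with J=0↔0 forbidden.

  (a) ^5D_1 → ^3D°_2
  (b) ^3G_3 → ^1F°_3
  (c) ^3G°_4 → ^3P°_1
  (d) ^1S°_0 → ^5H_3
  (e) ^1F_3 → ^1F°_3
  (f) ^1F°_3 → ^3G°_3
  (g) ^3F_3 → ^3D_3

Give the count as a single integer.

(a) forbidden (ΔS fails)
(b) forbidden (ΔS fails)
(c) forbidden (parity, ΔL, ΔJ fail)
(d) forbidden (ΔS, ΔL, ΔJ fail)
(e) allowed
(f) forbidden (parity, ΔS fail)
(g) forbidden (parity fails)
Total allowed: 1 of 7.

1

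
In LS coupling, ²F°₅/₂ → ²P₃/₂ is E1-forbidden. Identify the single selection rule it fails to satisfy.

the ΔL = 0, ±1 rule

Parity must change: odd → even — satisfied.
ΔS = 0: S: 1/2 → 1/2 — satisfied.
ΔL = 0, ±1 (not L=0↔0): L: 3 → 1, ΔL = -2 — violated.
ΔJ = 0, ±1 (not J=0↔0): J: 5/2 → 3/2, ΔJ = -1 — satisfied.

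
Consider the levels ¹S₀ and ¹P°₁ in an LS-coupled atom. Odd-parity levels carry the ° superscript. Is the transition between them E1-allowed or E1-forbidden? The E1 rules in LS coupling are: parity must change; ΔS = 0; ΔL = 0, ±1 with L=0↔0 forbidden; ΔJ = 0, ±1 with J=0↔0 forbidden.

allowed

Reading off the term symbols: S 0→0, L 0→1, J 0→1, parity even→odd.
Parity must change: even → odd — ✓.
ΔS = 0: S: 0 → 0 — ✓.
ΔL = 0, ±1 (not L=0↔0): L: 0 → 1, ΔL = +1 — ✓.
ΔJ = 0, ±1 (not J=0↔0): J: 0 → 1, ΔJ = +1 — ✓.
All four E1 rules are satisfied.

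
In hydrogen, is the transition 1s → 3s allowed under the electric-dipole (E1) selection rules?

Δl = 0 − 0 = +0; the E1 rule Δl = ±1 is fails.
The transition is electric-dipole forbidden.

forbidden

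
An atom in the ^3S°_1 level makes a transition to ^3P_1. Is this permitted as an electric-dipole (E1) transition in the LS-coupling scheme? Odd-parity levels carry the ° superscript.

Parity must change: odd → even — ok.
ΔS = 0: S: 1 → 1 — ok.
ΔL = 0, ±1 (not L=0↔0): L: 0 → 1, ΔL = +1 — ok.
ΔJ = 0, ±1 (not J=0↔0): J: 1 → 1, ΔJ = +0 — ok.
All four E1 rules are satisfied.

allowed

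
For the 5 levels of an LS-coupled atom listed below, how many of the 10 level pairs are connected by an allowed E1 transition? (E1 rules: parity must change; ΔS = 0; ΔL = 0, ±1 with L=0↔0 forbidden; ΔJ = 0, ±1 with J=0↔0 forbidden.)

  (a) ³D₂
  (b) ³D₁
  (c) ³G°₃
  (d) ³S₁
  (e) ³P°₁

3

(a)–(b): forbidden (parity).
(a)–(c): forbidden (ΔL).
(a)–(d): forbidden (parity, ΔL).
(a)–(e): allowed.
(b)–(c): forbidden (ΔL, ΔJ).
(b)–(d): forbidden (parity, ΔL).
(b)–(e): allowed.
(c)–(d): forbidden (ΔL, ΔJ).
(c)–(e): forbidden (parity, ΔL, ΔJ).
(d)–(e): allowed.
Allowed pairs: 3 of 10.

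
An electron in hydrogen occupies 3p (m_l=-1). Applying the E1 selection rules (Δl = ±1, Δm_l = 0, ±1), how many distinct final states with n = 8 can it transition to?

E1 requires Δl = ±1, so l_f ∈ {0, 2}; with 0 ≤ l_f ≤ n_f−1 = 7, the allowed l_f values are {0, 2}.
For l_f = 0: m_f ∈ {m_i−1, m_i, m_i+1} ∩ [−0, 0] = {0} → 1 state.
For l_f = 2: m_f ∈ {m_i−1, m_i, m_i+1} ∩ [−2, 2] = {-2, -1, 0} → 3 states.
Total: 4.

4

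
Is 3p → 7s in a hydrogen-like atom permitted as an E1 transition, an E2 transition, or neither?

E1

Δl = 0 − 1 = -1; l_i + l_f = 1.
E1 (Δl = ±1): satisfied.
E2 (Δl = 0,±2, l_i+l_f ≥ 2): not satisfied.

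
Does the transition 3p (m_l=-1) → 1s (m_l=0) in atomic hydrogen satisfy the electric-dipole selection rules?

l: 1 → 0 (Δl = -1). Δl = ±1 ✓.
Δm_l = 0 − (-1) = +1. E1 requires Δm_l = 0, ±1: ✓.
All E1 selection rules are satisfied.

allowed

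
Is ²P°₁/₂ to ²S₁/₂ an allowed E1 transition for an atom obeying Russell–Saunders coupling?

allowed

Parity must change: odd → even — passes.
ΔS = 0: S: 1/2 → 1/2 — passes.
ΔL = 0, ±1 (not L=0↔0): L: 1 → 0, ΔL = -1 — passes.
ΔJ = 0, ±1 (not J=0↔0): J: 1/2 → 1/2, ΔJ = +0 — passes.
All four E1 rules are satisfied.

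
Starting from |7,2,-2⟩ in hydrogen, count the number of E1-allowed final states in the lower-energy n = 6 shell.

E1 requires Δl = ±1, so l_f ∈ {1, 3}; with 0 ≤ l_f ≤ n_f−1 = 5, the allowed l_f values are {1, 3}.
For l_f = 1: m_f ∈ {m_i−1, m_i, m_i+1} ∩ [−1, 1] = {-1} → 1 state.
For l_f = 3: m_f ∈ {m_i−1, m_i, m_i+1} ∩ [−3, 3] = {-3, -2, -1} → 3 states.
Total: 4.

4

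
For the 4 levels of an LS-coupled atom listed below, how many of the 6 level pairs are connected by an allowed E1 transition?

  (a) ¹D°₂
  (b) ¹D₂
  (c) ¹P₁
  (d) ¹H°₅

(a)–(b): allowed.
(a)–(c): allowed.
(a)–(d): forbidden (parity, ΔL, ΔJ).
(b)–(c): forbidden (parity).
(b)–(d): forbidden (ΔL, ΔJ).
(c)–(d): forbidden (ΔL, ΔJ).
Allowed pairs: 2 of 6.

2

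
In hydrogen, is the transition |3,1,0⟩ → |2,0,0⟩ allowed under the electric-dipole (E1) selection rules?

Initial l = 1, final l = 0, so Δl = -1. E1 requires Δl = ±1: satisfied.
m_l: 0 → 0 (Δm_l = +0). |Δm_l| ≤ 1 satisfied.
All E1 selection rules are satisfied.

allowed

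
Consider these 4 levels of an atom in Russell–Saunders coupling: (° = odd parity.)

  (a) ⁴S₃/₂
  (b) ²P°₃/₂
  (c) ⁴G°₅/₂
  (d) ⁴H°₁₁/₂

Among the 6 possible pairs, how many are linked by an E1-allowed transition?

(a)–(b): forbidden (ΔS).
(a)–(c): forbidden (ΔL).
(a)–(d): forbidden (ΔL, ΔJ).
(b)–(c): forbidden (parity, ΔS, ΔL).
(b)–(d): forbidden (parity, ΔS, ΔL, ΔJ).
(c)–(d): forbidden (parity, ΔJ).
Allowed pairs: 0 of 6.

0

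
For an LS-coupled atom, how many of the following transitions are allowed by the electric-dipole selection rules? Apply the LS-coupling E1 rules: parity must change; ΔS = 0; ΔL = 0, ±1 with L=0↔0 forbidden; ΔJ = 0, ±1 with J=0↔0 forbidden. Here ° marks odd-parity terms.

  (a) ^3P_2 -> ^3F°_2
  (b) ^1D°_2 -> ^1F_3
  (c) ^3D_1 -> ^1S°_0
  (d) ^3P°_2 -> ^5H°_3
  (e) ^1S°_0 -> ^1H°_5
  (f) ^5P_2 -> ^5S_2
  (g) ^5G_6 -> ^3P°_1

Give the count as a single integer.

(a) forbidden (ΔL fails)
(b) allowed
(c) forbidden (ΔS, ΔL fail)
(d) forbidden (parity, ΔS, ΔL fail)
(e) forbidden (parity, ΔL, ΔJ fail)
(f) forbidden (parity fails)
(g) forbidden (ΔS, ΔL, ΔJ fail)
Total allowed: 1 of 7.

1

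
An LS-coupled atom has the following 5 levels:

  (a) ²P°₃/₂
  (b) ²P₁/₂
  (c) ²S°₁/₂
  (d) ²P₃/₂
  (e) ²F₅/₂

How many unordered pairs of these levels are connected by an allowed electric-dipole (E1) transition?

(a)–(b): allowed.
(a)–(c): forbidden (parity).
(a)–(d): allowed.
(a)–(e): forbidden (ΔL).
(b)–(c): allowed.
(b)–(d): forbidden (parity).
(b)–(e): forbidden (parity, ΔL, ΔJ).
(c)–(d): allowed.
(c)–(e): forbidden (ΔL, ΔJ).
(d)–(e): forbidden (parity, ΔL).
Allowed pairs: 4 of 10.

4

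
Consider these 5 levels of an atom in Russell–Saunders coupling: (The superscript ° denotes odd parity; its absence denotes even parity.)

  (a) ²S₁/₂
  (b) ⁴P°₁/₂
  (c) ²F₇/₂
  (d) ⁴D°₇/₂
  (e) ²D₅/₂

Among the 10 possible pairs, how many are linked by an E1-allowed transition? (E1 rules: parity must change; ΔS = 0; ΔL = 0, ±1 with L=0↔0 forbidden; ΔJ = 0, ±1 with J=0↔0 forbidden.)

0

(a)–(b): forbidden (ΔS).
(a)–(c): forbidden (parity, ΔL, ΔJ).
(a)–(d): forbidden (ΔS, ΔL, ΔJ).
(a)–(e): forbidden (parity, ΔL, ΔJ).
(b)–(c): forbidden (ΔS, ΔL, ΔJ).
(b)–(d): forbidden (parity, ΔJ).
(b)–(e): forbidden (ΔS, ΔJ).
(c)–(d): forbidden (ΔS).
(c)–(e): forbidden (parity).
(d)–(e): forbidden (ΔS).
Allowed pairs: 0 of 10.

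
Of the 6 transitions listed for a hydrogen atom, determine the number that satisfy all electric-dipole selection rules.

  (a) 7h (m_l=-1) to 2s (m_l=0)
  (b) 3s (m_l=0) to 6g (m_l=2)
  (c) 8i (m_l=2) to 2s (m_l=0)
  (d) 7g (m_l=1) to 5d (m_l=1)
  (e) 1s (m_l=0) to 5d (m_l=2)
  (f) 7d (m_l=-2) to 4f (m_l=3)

(a) forbidden — Δl = -5 (E1 requires Δl = ±1)
(b) forbidden — Δl = +4 (E1 requires Δl = ±1); Δm_l = +2 (E1 requires Δm_l = 0, ±1)
(c) forbidden — Δl = -6 (E1 requires Δl = ±1); Δm_l = -2 (E1 requires Δm_l = 0, ±1)
(d) forbidden — Δl = -2 (E1 requires Δl = ±1)
(e) forbidden — Δl = +2 (E1 requires Δl = ±1); Δm_l = +2 (E1 requires Δm_l = 0, ±1)
(f) forbidden — Δm_l = +5 (E1 requires Δm_l = 0, ±1)
Total allowed: 0 of 6.

0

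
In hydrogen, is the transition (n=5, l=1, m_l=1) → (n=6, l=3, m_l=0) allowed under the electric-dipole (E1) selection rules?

Δl = 3 − 1 = +2; the E1 rule Δl = ±1 is ✗.
Δm_l = 0 − (1) = -1. E1 requires Δm_l = 0, ±1: ✓.
The transition is electric-dipole forbidden.

forbidden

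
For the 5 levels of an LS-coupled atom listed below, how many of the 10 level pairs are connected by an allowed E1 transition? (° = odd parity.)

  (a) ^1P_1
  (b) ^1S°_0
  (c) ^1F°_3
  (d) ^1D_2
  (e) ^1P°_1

(a)–(b): allowed.
(a)–(c): forbidden (ΔL, ΔJ).
(a)–(d): forbidden (parity).
(a)–(e): allowed.
(b)–(c): forbidden (parity, ΔL, ΔJ).
(b)–(d): forbidden (ΔL, ΔJ).
(b)–(e): forbidden (parity).
(c)–(d): allowed.
(c)–(e): forbidden (parity, ΔL, ΔJ).
(d)–(e): allowed.
Allowed pairs: 4 of 10.

4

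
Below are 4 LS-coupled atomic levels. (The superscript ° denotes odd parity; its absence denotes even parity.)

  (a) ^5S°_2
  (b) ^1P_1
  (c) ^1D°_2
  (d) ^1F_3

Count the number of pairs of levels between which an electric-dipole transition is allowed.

2

(a)–(b): forbidden (ΔS).
(a)–(c): forbidden (parity, ΔS, ΔL).
(a)–(d): forbidden (ΔS, ΔL).
(b)–(c): allowed.
(b)–(d): forbidden (parity, ΔL, ΔJ).
(c)–(d): allowed.
Allowed pairs: 2 of 6.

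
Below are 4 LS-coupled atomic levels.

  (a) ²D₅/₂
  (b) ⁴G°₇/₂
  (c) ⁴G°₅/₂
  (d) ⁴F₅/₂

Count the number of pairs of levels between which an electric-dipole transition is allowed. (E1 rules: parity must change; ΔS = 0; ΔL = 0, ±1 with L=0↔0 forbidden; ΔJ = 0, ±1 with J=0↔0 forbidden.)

(a)–(b): forbidden (ΔS, ΔL).
(a)–(c): forbidden (ΔS, ΔL).
(a)–(d): forbidden (parity, ΔS).
(b)–(c): forbidden (parity).
(b)–(d): allowed.
(c)–(d): allowed.
Allowed pairs: 2 of 6.

2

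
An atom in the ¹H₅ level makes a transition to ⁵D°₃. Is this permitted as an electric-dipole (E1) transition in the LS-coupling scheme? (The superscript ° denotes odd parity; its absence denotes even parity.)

forbidden

ΔS = 0: S: 0 → 2 — ✗.
ΔL = 0, ±1 (not L=0↔0): L: 5 → 2, ΔL = -3 — ✗.
ΔJ = 0, ±1 (not J=0↔0): J: 5 → 3, ΔJ = -2 — ✗.
Parity must change: even → odd — ✓.
Rule(s) violated: ΔS, ΔL, ΔJ.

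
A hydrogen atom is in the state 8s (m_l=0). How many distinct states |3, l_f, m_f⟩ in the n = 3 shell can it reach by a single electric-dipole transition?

3

E1 requires Δl = ±1, so l_f ∈ {-1, 1}; with 0 ≤ l_f ≤ n_f−1 = 2, the allowed l_f values are {1}.
For l_f = 1: m_f ∈ {m_i−1, m_i, m_i+1} ∩ [−1, 1] = {-1, 0, 1} → 3 states.
Total: 3.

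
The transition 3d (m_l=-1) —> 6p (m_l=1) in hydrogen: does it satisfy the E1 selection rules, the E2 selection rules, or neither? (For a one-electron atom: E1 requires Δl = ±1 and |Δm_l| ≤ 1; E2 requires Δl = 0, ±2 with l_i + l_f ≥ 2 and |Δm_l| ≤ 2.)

Δl = 1 − 2 = -1; l_i + l_f = 3.
Δm_l = +2.
E1 (Δl = ±1, |Δm_l| ≤ 1): not satisfied.
E2 (Δl = 0,±2, l_i+l_f ≥ 2, |Δm_l| ≤ 2): not satisfied.

neither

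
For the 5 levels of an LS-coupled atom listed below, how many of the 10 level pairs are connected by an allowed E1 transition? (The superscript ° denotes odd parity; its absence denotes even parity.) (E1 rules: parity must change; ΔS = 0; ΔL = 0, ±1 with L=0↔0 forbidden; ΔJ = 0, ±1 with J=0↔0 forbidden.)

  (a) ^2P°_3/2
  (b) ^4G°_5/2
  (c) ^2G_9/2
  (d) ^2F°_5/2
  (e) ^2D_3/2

(a)–(b): forbidden (parity, ΔS, ΔL).
(a)–(c): forbidden (ΔL, ΔJ).
(a)–(d): forbidden (parity, ΔL).
(a)–(e): allowed.
(b)–(c): forbidden (ΔS, ΔJ).
(b)–(d): forbidden (parity, ΔS).
(b)–(e): forbidden (ΔS, ΔL).
(c)–(d): forbidden (ΔJ).
(c)–(e): forbidden (parity, ΔL, ΔJ).
(d)–(e): allowed.
Allowed pairs: 2 of 10.

2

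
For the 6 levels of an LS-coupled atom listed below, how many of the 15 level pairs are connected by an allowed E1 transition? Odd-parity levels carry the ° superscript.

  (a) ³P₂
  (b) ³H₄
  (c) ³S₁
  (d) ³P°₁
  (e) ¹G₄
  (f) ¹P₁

2

(a)–(b): forbidden (parity, ΔL, ΔJ).
(a)–(c): forbidden (parity).
(a)–(d): allowed.
(a)–(e): forbidden (parity, ΔS, ΔL, ΔJ).
(a)–(f): forbidden (parity, ΔS).
(b)–(c): forbidden (parity, ΔL, ΔJ).
(b)–(d): forbidden (ΔL, ΔJ).
(b)–(e): forbidden (parity, ΔS).
(b)–(f): forbidden (parity, ΔS, ΔL, ΔJ).
(c)–(d): allowed.
(c)–(e): forbidden (parity, ΔS, ΔL, ΔJ).
(c)–(f): forbidden (parity, ΔS).
(d)–(e): forbidden (ΔS, ΔL, ΔJ).
(d)–(f): forbidden (ΔS).
(e)–(f): forbidden (parity, ΔL, ΔJ).
Allowed pairs: 2 of 15.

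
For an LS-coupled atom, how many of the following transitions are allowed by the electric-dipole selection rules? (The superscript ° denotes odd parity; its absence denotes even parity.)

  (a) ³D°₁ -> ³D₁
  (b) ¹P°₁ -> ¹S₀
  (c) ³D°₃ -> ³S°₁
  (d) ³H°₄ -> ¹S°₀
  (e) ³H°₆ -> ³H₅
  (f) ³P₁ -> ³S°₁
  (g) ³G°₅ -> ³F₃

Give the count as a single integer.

(a) allowed
(b) allowed
(c) forbidden (parity, ΔL, ΔJ fail)
(d) forbidden (parity, ΔS, ΔL, ΔJ fail)
(e) allowed
(f) allowed
(g) forbidden (ΔJ fails)
Total allowed: 4 of 7.

4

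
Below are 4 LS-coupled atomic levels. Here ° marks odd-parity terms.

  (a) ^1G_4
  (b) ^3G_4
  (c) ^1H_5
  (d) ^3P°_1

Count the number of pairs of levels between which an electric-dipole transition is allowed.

0

(a)–(b): forbidden (parity, ΔS).
(a)–(c): forbidden (parity).
(a)–(d): forbidden (ΔS, ΔL, ΔJ).
(b)–(c): forbidden (parity, ΔS).
(b)–(d): forbidden (ΔL, ΔJ).
(c)–(d): forbidden (ΔS, ΔL, ΔJ).
Allowed pairs: 0 of 6.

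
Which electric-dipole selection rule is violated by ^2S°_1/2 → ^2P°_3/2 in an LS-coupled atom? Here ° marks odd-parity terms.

parity

ΔJ = 0, ±1 (not J=0↔0): J: 1/2 → 3/2, ΔJ = +1 — passes.
ΔL = 0, ±1 (not L=0↔0): L: 0 → 1, ΔL = +1 — passes.
Parity must change: odd → odd — fails.
ΔS = 0: S: 1/2 → 1/2 — passes.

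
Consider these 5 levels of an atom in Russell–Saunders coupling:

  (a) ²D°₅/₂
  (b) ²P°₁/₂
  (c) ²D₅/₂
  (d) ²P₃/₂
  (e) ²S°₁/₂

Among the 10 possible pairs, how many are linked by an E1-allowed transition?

(a)–(b): forbidden (parity, ΔJ).
(a)–(c): allowed.
(a)–(d): allowed.
(a)–(e): forbidden (parity, ΔL, ΔJ).
(b)–(c): forbidden (ΔJ).
(b)–(d): allowed.
(b)–(e): forbidden (parity).
(c)–(d): forbidden (parity).
(c)–(e): forbidden (ΔL, ΔJ).
(d)–(e): allowed.
Allowed pairs: 4 of 10.

4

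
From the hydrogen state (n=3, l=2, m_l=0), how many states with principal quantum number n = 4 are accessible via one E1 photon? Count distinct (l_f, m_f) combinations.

6

E1 requires Δl = ±1, so l_f ∈ {1, 3}; with 0 ≤ l_f ≤ n_f−1 = 3, the allowed l_f values are {1, 3}.
For l_f = 1: m_f ∈ {m_i−1, m_i, m_i+1} ∩ [−1, 1] = {-1, 0, 1} → 3 states.
For l_f = 3: m_f ∈ {m_i−1, m_i, m_i+1} ∩ [−3, 3] = {-1, 0, 1} → 3 states.
Total: 6.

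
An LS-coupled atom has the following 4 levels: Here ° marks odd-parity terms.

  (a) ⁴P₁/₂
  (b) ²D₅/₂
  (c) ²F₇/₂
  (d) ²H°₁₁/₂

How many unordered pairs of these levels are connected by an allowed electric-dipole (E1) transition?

(a)–(b): forbidden (parity, ΔS, ΔJ).
(a)–(c): forbidden (parity, ΔS, ΔL, ΔJ).
(a)–(d): forbidden (ΔS, ΔL, ΔJ).
(b)–(c): forbidden (parity).
(b)–(d): forbidden (ΔL, ΔJ).
(c)–(d): forbidden (ΔL, ΔJ).
Allowed pairs: 0 of 6.

0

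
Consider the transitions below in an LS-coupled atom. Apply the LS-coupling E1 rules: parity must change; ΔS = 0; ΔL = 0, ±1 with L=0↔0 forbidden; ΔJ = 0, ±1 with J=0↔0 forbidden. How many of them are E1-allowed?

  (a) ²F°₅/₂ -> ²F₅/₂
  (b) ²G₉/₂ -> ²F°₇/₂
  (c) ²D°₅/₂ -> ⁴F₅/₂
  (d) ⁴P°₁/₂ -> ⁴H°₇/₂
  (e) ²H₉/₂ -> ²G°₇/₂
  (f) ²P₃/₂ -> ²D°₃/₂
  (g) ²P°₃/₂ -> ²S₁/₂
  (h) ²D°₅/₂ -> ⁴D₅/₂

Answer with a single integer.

5

(a) allowed
(b) allowed
(c) forbidden (ΔS fails)
(d) forbidden (parity, ΔL, ΔJ fail)
(e) allowed
(f) allowed
(g) allowed
(h) forbidden (ΔS fails)
Total allowed: 5 of 8.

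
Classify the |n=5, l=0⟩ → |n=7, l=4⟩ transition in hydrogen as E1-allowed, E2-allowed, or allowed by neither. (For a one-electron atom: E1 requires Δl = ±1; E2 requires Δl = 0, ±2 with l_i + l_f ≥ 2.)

Δl = 4 − 0 = +4; l_i + l_f = 4.
E1 (Δl = ±1): not satisfied.
E2 (Δl = 0,±2, l_i+l_f ≥ 2): not satisfied.

neither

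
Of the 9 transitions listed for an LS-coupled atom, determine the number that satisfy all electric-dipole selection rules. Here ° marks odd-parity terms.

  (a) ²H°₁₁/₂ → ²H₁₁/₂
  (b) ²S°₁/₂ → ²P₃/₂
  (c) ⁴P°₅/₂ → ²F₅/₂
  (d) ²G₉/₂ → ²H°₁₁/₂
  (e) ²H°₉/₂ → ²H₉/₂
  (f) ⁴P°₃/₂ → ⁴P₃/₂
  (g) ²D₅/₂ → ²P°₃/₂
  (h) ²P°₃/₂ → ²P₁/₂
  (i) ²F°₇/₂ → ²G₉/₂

8

(a) allowed
(b) allowed
(c) forbidden (ΔS, ΔL fail)
(d) allowed
(e) allowed
(f) allowed
(g) allowed
(h) allowed
(i) allowed
Total allowed: 8 of 9.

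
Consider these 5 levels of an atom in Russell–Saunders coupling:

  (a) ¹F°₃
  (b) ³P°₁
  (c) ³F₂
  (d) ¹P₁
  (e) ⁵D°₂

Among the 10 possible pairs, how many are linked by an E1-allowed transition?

(a)–(b): forbidden (parity, ΔS, ΔL, ΔJ).
(a)–(c): forbidden (ΔS).
(a)–(d): forbidden (ΔL, ΔJ).
(a)–(e): forbidden (parity, ΔS).
(b)–(c): forbidden (ΔL).
(b)–(d): forbidden (ΔS).
(b)–(e): forbidden (parity, ΔS).
(c)–(d): forbidden (parity, ΔS, ΔL).
(c)–(e): forbidden (ΔS).
(d)–(e): forbidden (ΔS).
Allowed pairs: 0 of 10.

0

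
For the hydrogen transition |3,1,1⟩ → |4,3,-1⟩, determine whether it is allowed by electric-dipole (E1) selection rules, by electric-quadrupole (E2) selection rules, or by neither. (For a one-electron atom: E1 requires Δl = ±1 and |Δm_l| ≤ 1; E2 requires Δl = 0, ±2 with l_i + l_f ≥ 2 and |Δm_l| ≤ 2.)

Δl = 3 − 1 = +2; l_i + l_f = 4.
Δm_l = -2.
E1 (Δl = ±1, |Δm_l| ≤ 1): not satisfied.
E2 (Δl = 0,±2, l_i+l_f ≥ 2, |Δm_l| ≤ 2): satisfied.

E2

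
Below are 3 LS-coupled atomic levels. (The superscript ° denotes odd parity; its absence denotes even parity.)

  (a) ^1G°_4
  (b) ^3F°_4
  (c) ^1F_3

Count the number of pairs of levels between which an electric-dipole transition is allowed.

1

(a)–(b): forbidden (parity, ΔS).
(a)–(c): allowed.
(b)–(c): forbidden (ΔS).
Allowed pairs: 1 of 3.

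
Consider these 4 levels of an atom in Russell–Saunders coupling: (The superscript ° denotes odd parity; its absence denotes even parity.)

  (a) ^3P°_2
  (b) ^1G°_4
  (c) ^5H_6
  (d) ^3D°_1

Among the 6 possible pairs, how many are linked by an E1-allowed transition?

(a)–(b): forbidden (parity, ΔS, ΔL, ΔJ).
(a)–(c): forbidden (ΔS, ΔL, ΔJ).
(a)–(d): forbidden (parity).
(b)–(c): forbidden (ΔS, ΔJ).
(b)–(d): forbidden (parity, ΔS, ΔL, ΔJ).
(c)–(d): forbidden (ΔS, ΔL, ΔJ).
Allowed pairs: 0 of 6.

0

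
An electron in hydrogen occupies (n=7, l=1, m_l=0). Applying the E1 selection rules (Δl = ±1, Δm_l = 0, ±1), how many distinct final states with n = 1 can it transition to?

1

E1 requires Δl = ±1, so l_f ∈ {0, 2}; with 0 ≤ l_f ≤ n_f−1 = 0, the allowed l_f values are {0}.
For l_f = 0: m_f ∈ {m_i−1, m_i, m_i+1} ∩ [−0, 0] = {0} → 1 state.
Total: 1.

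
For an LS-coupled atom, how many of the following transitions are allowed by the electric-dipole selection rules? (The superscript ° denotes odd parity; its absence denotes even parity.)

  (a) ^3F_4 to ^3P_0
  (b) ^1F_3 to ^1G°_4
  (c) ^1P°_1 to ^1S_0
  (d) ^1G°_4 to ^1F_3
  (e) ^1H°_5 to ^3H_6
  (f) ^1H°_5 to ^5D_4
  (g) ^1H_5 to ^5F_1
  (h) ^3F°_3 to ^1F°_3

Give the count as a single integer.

(a) forbidden (parity, ΔL, ΔJ fail)
(b) allowed
(c) allowed
(d) allowed
(e) forbidden (ΔS fails)
(f) forbidden (ΔS, ΔL fail)
(g) forbidden (parity, ΔS, ΔL, ΔJ fail)
(h) forbidden (parity, ΔS fail)
Total allowed: 3 of 8.

3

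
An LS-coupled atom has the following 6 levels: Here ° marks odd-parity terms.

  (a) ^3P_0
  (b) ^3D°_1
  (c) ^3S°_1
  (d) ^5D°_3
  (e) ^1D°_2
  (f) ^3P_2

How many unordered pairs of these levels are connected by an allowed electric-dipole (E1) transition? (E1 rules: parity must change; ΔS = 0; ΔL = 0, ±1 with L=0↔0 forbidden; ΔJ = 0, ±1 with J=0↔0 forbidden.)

(a)–(b): allowed.
(a)–(c): allowed.
(a)–(d): forbidden (ΔS, ΔJ).
(a)–(e): forbidden (ΔS, ΔJ).
(a)–(f): forbidden (parity, ΔJ).
(b)–(c): forbidden (parity, ΔL).
(b)–(d): forbidden (parity, ΔS, ΔJ).
(b)–(e): forbidden (parity, ΔS).
(b)–(f): allowed.
(c)–(d): forbidden (parity, ΔS, ΔL, ΔJ).
(c)–(e): forbidden (parity, ΔS, ΔL).
(c)–(f): allowed.
(d)–(e): forbidden (parity, ΔS).
(d)–(f): forbidden (ΔS).
(e)–(f): forbidden (ΔS).
Allowed pairs: 4 of 15.

4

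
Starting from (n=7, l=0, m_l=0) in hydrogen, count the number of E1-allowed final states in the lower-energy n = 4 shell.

E1 requires Δl = ±1, so l_f ∈ {-1, 1}; with 0 ≤ l_f ≤ n_f−1 = 3, the allowed l_f values are {1}.
For l_f = 1: m_f ∈ {m_i−1, m_i, m_i+1} ∩ [−1, 1] = {-1, 0, 1} → 3 states.
Total: 3.

3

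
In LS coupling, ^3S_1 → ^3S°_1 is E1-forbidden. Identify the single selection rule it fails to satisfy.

the L=0 ↔ L=0 exclusion

Initial level: S=1, L=0, J=1, parity even. Final level: S=1, L=0, J=1, parity odd.
Parity must change: even → odd — ok.
ΔS = 0: S: 1 → 1 — ok.
ΔL = 0, ±1 (not L=0↔0): L: 0 → 0, ΔL = +0 — fails.
ΔJ = 0, ±1 (not J=0↔0): J: 1 → 1, ΔJ = +0 — ok.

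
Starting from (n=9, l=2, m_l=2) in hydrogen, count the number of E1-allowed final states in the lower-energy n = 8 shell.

E1 requires Δl = ±1, so l_f ∈ {1, 3}; with 0 ≤ l_f ≤ n_f−1 = 7, the allowed l_f values are {1, 3}.
For l_f = 1: m_f ∈ {m_i−1, m_i, m_i+1} ∩ [−1, 1] = {1} → 1 state.
For l_f = 3: m_f ∈ {m_i−1, m_i, m_i+1} ∩ [−3, 3] = {1, 2, 3} → 3 states.
Total: 4.

4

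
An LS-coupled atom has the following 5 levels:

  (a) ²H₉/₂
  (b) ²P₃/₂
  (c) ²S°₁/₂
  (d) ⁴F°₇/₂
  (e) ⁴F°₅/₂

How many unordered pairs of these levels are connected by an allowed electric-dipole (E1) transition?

(a)–(b): forbidden (parity, ΔL, ΔJ).
(a)–(c): forbidden (ΔL, ΔJ).
(a)–(d): forbidden (ΔS, ΔL).
(a)–(e): forbidden (ΔS, ΔL, ΔJ).
(b)–(c): allowed.
(b)–(d): forbidden (ΔS, ΔL, ΔJ).
(b)–(e): forbidden (ΔS, ΔL).
(c)–(d): forbidden (parity, ΔS, ΔL, ΔJ).
(c)–(e): forbidden (parity, ΔS, ΔL, ΔJ).
(d)–(e): forbidden (parity).
Allowed pairs: 1 of 10.

1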